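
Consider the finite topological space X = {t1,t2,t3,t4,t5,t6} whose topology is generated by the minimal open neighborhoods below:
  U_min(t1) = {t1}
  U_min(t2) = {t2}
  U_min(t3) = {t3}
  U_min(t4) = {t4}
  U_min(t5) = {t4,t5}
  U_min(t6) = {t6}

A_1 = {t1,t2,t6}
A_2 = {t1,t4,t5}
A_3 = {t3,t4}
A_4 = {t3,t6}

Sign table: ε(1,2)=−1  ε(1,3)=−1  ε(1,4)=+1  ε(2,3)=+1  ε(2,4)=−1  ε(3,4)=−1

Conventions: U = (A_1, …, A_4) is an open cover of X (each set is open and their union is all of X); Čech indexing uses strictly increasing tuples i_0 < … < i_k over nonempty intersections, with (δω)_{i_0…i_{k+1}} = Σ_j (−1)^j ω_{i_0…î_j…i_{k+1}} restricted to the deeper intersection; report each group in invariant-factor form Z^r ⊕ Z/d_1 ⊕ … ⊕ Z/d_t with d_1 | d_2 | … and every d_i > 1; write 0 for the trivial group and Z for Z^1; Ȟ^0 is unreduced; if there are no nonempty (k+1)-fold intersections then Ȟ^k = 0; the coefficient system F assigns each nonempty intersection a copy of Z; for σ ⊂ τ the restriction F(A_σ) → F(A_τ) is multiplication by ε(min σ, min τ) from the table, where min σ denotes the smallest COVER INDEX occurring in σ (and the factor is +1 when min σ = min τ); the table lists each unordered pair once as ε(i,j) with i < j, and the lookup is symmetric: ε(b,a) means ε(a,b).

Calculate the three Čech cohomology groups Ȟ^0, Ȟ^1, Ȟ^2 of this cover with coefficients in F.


Ȟ^0 ≅ Z, Ȟ^1 ≅ Z, Ȟ^2 ≅ 0

nonempty intersections:
  A12={t1} A14={t6} A23={t4} A34={t3}
C dims 4,4; δ0: rk 3, SNF 1^3
Ȟ^0: (4−3)−0=1 ⇒ Z
Ȟ^1: (4−0)−3=1 ⇒ Z
Ȟ^2: (0−0)−0=0 ⇒ 0


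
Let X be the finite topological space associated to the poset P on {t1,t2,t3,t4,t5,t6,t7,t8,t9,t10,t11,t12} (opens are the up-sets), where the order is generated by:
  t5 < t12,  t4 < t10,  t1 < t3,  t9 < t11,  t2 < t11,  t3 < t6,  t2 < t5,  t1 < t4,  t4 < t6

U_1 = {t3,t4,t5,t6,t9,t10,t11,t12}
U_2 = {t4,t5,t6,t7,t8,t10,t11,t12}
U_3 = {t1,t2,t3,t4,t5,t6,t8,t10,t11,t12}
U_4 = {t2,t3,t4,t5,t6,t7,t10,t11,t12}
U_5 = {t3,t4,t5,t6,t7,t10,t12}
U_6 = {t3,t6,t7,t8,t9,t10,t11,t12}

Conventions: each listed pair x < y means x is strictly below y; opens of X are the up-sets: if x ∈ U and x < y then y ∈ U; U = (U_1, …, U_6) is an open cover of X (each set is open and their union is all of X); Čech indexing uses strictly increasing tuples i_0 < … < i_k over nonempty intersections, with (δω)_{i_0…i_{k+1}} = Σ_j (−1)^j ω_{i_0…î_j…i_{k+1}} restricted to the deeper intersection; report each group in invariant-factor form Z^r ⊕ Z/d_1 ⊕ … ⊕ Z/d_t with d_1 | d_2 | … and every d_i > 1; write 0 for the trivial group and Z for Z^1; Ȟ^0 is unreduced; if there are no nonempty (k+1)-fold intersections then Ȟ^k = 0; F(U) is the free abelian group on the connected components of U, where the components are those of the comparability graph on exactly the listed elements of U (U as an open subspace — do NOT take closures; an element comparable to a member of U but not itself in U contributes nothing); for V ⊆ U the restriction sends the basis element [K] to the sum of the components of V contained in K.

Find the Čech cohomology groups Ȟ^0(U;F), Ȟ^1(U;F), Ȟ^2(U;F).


Ȟ^0 ≅ Z^4,  Ȟ^1 ≅ 0,  Ȟ^2 ≅ 0

intersection data:
  U12={t4,t5,t6,t10,t11,t12} U13={t3,t4,t5,t6,t10,t11,t12} U14={t3,t4,t5,t6,t10,t11,t12} U15={t3,t4,t5,t6,t10,t12} U16={t3,t6,t9,t10,t11,t12} U23={t4,t5,t6,t8,t10,t11,t12} U24={t4,t5,t6,t7,t10,t11,t12} U25={t4,t5,t6,t7,t10,t12} U26={t6,t7,t8,t10,t11,t12} U34={t2,t3,t4,t5,t6,t10,t11,t12} U35={t3,t4,t5,t6,t10,t12} U36={t3,t6,t8,t10,t11,t12} U45={t3,t4,t5,t6,t7,t10,t12} U46={t3,t6,t7,t10,t11,t12} U56={t3,t6,t7,t10,t12}
  U123={t4,t5,t6,t10,t11,t12} U124={t4,t5,t6,t10,t11,t12} U125={t4,t5,t6,t10,t12} U126={t6,t10,t11,t12} U134={t3,t4,t5,t6,t10,t11,t12} U135={t3,t4,t5,t6,t10,t12} U136={t3,t6,t10,t11,t12} U145={t3,t4,t5,t6,t10,t12} U146={t3,t6,t10,t11,t12} U156={t3,t6,t10,t12} U234={t4,t5,t6,t10,t11,t12} U235={t4,t5,t6,t10,t12} U236={t6,t8,t10,t11,t12} U245={t4,t5,t6,t7,t10,t12} U246={t6,t7,t10,t11,t12} U256={t6,t7,t10,t12} U345={t3,t4,t5,t6,t10,t12} U346={t3,t6,t10,t11,t12} U356={t3,t6,t10,t12} U456={t3,t6,t7,t10,t12}
  U1234={t4,t5,t6,t10,t11,t12} U1235={t4,t5,t6,t10,t12} U1236={t6,t10,t11,t12} U1245={t4,t5,t6,t10,t12} U1246={t6,t10,t11,t12} U1256={t6,t10,t12} U1345={t3,t4,t5,t6,t10,t12} U1346={t3,t6,t10,t11,t12} U1356={t3,t6,t10,t12} U1456={t3,t6,t10,t12} U2345={t4,t5,t6,t10,t12} U2346={t6,t10,t11,t12} U2356={t6,t10,t12} U2456={t6,t7,t10,t12} U3456={t3,t6,t10,t12}
  U12345={t4,t5,t6,t10,t12} U12346={t6,t10,t11,t12} U12356={t6,t10,t12} U12456={t6,t10,t12} U13456={t3,t6,t10,t12} U23456={t6,t10,t12}
  U123456={t6,t10,t12}
components per intersection:
  U1: {t3,t4,t6,t10} {t5,t12} {t9,t11}
  U2: {t4,t6,t10} {t5,t12} {t7} {t8} {t11}
  U3: {t1,t3,t4,t6,t10} {t2,t5,t11,t12} {t8}
  U4: {t2,t5,t11,t12} {t3,t4,t6,t10} {t7}
  U5: {t3,t4,t6,t10} {t5,t12} {t7}
  U6: {t3,t6} {t7} {t8} {t9,t11} {t10} {t12}
  U12: {t4,t6,t10} {t5,t12} {t11}
  U13: {t3,t4,t6,t10} {t5,t12} {t11}
  U14: {t3,t4,t6,t10} {t5,t12} {t11}
  U15: {t3,t4,t6,t10} {t5,t12}
  U16: {t3,t6} {t9,t11} {t10} {t12}
  U23: {t4,t6,t10} {t5,t12} {t8} {t11}
  U24: {t4,t6,t10} {t5,t12} {t7} {t11}
  U25: {t4,t6,t10} {t5,t12} {t7}
  U26: {t6} {t7} {t8} {t10} {t11} {t12}
  U34: {t2,t5,t11,t12} {t3,t4,t6,t10}
  U35: {t3,t4,t6,t10} {t5,t12}
  U36: {t3,t6} {t8} {t10} {t11} {t12}
  U45: {t3,t4,t6,t10} {t5,t12} {t7}
  U46: {t3,t6} {t7} {t10} {t11} {t12}
  U56: {t3,t6} {t7} {t10} {t12}
  U123: {t4,t6,t10} {t5,t12} {t11}
  U124: {t4,t6,t10} {t5,t12} {t11}
  U125: {t4,t6,t10} {t5,t12}
  U126: {t6} {t10} {t11} {t12}
  U134: {t3,t4,t6,t10} {t5,t12} {t11}
  U135: {t3,t4,t6,t10} {t5,t12}
  U136: {t3,t6} {t10} {t11} {t12}
  U145: {t3,t4,t6,t10} {t5,t12}
  U146: {t3,t6} {t10} {t11} {t12}
  U156: {t3,t6} {t10} {t12}
  U234: {t4,t6,t10} {t5,t12} {t11}
  U235: {t4,t6,t10} {t5,t12}
  U236: {t6} {t8} {t10} {t11} {t12}
  U245: {t4,t6,t10} {t5,t12} {t7}
  U246: {t6} {t7} {t10} {t11} {t12}
  U256: {t6} {t7} {t10} {t12}
  U345: {t3,t4,t6,t10} {t5,t12}
  U346: {t3,t6} {t10} {t11} {t12}
  U356: {t3,t6} {t10} {t12}
  U456: {t3,t6} {t7} {t10} {t12}
  U1234: {t4,t6,t10} {t5,t12} {t11}
  U1235: {t4,t6,t10} {t5,t12}
  U1236: {t6} {t10} {t11} {t12}
  U1245: {t4,t6,t10} {t5,t12}
  U1246: {t6} {t10} {t11} {t12}
  U1256: {t6} {t10} {t12}
  U1345: {t3,t4,t6,t10} {t5,t12}
  U1346: {t3,t6} {t10} {t11} {t12}
  U1356: {t3,t6} {t10} {t12}
  U1456: {t3,t6} {t10} {t12}
  U2345: {t4,t6,t10} {t5,t12}
  U2346: {t6} {t10} {t11} {t12}
  U2356: {t6} {t10} {t12}
  U2456: {t6} {t7} {t10} {t12}
  U3456: {t3,t6} {t10} {t12}
  U12345: {t4,t6,t10} {t5,t12}
  U12346: {t6} {t10} {t11} {t12}
  U12356: {t6} {t10} {t12}
  U12456: {t6} {t10} {t12}
  U13456: {t3,t6} {t10} {t12}
  U23456: {t6} {t10} {t12}
  U123456: {t6} {t10} {t12}
C dims 23,53,65,46; δ0: rk 19, SNF 1^19; δ1: rk 34, SNF 1^34; δ2: rk 31, SNF 1^31
Ȟ^0 = (23 − 19) − 0 = 4, so Ȟ^0 ≅ Z^4
Ȟ^1 = (53 − 34) − 19 = 0, so Ȟ^1 ≅ 0
Ȟ^2 = (65 − 31) − 34 = 0, so Ȟ^2 ≅ 0


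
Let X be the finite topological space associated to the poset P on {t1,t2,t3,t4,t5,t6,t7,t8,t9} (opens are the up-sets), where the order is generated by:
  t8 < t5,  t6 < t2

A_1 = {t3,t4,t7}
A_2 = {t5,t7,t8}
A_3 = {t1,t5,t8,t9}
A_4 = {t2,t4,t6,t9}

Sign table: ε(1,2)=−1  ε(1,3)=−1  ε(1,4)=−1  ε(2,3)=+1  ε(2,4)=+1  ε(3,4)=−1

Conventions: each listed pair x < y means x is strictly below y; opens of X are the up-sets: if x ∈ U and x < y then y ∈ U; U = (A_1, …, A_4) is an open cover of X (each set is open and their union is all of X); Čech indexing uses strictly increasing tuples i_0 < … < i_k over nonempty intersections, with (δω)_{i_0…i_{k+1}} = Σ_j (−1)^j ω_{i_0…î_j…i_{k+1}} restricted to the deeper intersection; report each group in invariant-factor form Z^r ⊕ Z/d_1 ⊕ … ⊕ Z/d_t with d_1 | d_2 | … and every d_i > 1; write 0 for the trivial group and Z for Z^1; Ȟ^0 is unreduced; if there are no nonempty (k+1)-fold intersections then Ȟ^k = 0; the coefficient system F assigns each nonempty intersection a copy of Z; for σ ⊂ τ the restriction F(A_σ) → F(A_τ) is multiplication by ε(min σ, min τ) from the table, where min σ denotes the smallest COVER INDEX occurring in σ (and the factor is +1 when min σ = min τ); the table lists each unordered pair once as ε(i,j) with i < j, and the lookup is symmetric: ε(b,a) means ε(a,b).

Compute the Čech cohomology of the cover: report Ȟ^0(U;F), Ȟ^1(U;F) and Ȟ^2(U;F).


Ȟ^0 = 0,  Ȟ^1 = Z/2,  Ȟ^2 = 0

nerve of the cover:
  A12={t7} A14={t4} A23={t5,t8} A34={t9}
C dims 4,4; δ0: rk 4, SNF 1^3·2
Ȟ^0 = (4 − 4) − 0 = 0, so Ȟ^0 ≅ 0
Ȟ^1 = (4 − 0) − 4 = 0 plus torsion [2], so Ȟ^1 ≅ Z/2
Ȟ^2 = (0 − 0) − 0 = 0, so Ȟ^2 ≅ 0


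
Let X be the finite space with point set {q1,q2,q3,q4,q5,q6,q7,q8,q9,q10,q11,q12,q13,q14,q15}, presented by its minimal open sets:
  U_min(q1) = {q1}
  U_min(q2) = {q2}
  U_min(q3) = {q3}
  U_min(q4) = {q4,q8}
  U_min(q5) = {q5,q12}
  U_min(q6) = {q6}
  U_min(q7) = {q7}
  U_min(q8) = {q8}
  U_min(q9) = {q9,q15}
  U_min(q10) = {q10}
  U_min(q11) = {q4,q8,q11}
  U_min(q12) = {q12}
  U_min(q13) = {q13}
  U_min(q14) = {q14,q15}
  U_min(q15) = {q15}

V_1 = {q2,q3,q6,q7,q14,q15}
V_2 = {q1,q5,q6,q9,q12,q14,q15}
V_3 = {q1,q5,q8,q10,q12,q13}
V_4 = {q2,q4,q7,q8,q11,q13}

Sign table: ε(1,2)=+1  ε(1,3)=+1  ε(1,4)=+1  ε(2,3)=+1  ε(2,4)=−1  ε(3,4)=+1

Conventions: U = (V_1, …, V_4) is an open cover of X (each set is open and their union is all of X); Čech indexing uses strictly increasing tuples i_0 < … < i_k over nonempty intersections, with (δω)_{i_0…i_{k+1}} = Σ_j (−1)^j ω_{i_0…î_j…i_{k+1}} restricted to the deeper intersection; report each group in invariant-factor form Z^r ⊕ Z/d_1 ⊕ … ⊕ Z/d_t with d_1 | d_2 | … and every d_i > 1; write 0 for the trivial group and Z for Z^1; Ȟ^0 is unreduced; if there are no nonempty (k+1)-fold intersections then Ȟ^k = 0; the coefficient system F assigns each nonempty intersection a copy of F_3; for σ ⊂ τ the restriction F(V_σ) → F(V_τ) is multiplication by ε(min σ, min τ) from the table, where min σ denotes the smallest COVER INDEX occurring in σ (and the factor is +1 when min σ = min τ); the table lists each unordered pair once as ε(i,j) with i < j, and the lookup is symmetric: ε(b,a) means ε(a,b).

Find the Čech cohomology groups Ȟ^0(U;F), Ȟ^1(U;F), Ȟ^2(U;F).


Ȟ^0 = Z/3, Ȟ^1 = Z/3, Ȟ^2 = 0

intersection data:
  V12={q6,q14,q15} V14={q2,q7} V23={q1,q5,q12} V34={q8,q13}
C dims 4,4; δ0: rk_F3 3
Ȟ^0 = (4 − 3) − 0 = 1, so Ȟ^0 ≅ Z/3
Ȟ^1 = (4 − 0) − 3 = 1, so Ȟ^1 ≅ Z/3
Ȟ^2 = (0 − 0) − 0 = 0, so Ȟ^2 ≅ 0


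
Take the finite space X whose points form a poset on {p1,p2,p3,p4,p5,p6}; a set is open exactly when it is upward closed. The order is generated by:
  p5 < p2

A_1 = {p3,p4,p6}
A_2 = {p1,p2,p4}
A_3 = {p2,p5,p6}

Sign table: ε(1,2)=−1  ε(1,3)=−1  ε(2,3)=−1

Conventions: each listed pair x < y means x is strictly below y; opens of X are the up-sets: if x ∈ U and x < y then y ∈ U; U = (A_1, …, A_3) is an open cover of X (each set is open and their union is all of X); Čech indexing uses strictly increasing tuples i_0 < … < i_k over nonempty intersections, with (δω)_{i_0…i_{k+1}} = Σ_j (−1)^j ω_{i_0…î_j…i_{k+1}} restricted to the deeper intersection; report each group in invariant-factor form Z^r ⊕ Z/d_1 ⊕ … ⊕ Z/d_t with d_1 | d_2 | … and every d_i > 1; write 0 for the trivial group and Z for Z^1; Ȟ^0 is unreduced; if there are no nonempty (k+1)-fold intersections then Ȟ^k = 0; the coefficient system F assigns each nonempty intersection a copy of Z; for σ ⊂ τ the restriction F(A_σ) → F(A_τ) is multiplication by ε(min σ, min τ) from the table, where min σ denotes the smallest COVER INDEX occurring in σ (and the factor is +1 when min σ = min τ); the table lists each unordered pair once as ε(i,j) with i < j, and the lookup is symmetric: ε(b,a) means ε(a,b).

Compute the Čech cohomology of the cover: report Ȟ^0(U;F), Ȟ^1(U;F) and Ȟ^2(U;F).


intersection data:
  A12={p4} A13={p6} A23={p2}
C dims 3,3; δ0: rk 3, SNF 1^2·2
Ȟ^0 = (3 − 3) − 0 = 0, so Ȟ^0 ≅ 0
Ȟ^1 = (3 − 0) − 3 = 0 plus torsion [2], so Ȟ^1 ≅ Z/2
Ȟ^2 = (0 − 0) − 0 = 0, so Ȟ^2 ≅ 0

Ȟ^0(U;F) ≅ 0; Ȟ^1(U;F) ≅ Z/2; Ȟ^2(U;F) ≅ 0


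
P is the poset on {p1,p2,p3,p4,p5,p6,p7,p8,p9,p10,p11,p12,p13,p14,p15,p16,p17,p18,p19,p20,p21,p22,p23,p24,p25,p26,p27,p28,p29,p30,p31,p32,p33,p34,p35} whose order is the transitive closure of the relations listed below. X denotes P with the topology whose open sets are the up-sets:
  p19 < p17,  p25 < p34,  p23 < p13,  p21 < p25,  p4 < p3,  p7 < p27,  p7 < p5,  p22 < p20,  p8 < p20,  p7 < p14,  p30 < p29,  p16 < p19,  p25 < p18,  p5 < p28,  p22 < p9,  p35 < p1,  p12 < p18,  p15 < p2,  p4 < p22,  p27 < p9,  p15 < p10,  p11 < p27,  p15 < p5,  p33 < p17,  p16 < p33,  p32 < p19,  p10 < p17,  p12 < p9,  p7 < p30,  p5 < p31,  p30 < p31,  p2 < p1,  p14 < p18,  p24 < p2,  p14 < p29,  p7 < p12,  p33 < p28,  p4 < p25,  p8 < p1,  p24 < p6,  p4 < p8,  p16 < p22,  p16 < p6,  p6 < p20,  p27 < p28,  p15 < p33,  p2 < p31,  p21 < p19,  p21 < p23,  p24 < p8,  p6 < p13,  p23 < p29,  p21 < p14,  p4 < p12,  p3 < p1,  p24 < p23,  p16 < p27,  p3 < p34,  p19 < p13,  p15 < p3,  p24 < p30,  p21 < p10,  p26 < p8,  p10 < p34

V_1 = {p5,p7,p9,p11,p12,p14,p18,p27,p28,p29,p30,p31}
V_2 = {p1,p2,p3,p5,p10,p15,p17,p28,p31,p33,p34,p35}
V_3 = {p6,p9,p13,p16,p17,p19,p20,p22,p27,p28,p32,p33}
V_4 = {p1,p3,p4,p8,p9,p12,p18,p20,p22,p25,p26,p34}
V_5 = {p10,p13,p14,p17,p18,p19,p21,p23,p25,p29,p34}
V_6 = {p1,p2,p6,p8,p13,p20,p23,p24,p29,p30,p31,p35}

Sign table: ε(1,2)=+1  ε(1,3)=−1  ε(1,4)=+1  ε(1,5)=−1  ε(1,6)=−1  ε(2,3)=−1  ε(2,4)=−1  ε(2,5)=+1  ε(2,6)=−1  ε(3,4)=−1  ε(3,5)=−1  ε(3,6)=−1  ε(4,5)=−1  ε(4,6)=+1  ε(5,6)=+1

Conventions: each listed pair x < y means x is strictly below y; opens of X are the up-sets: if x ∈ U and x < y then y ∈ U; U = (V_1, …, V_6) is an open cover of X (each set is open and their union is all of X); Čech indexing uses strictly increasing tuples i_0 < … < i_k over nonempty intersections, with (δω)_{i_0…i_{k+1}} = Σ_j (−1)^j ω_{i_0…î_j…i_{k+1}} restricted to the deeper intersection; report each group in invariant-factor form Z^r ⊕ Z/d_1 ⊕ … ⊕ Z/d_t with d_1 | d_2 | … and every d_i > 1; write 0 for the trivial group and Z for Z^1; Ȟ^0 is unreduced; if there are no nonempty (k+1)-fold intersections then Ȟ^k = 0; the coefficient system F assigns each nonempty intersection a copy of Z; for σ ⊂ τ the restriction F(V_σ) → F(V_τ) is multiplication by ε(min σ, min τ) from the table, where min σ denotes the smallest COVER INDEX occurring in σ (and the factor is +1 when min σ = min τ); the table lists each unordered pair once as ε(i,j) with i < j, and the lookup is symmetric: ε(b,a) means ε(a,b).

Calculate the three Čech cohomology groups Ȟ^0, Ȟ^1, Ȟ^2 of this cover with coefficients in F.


cover nerve:
  V12={p5,p28,p31} V13={p9,p27,p28} V14={p9,p12,p18} V15={p14,p18,p29} V16={p29,p30,p31} V23={p17,p28,p33} V24={p1,p3,p34} V25={p10,p17,p34} V26={p1,p2,p31,p35} V34={p9,p20,p22} V35={p13,p17,p19} V36={p6,p13,p20} V45={p18,p25,p34} V46={p1,p8,p20} V56={p13,p23,p29}
  V123={p28} V126={p31} V134={p9} V145={p18} V156={p29} V235={p17} V245={p34} V246={p1} V346={p20} V356={p13}
C dims 6,15,10; δ0: rk 6, SNF 1^5·2; δ1: rk 9, SNF 1^9
Ȟ^0: (6−6)−0=0 ⇒ 0
Ȟ^1: (15−9)−6=0 plus torsion [2] ⇒ Z/2
Ȟ^2: (10−0)−9=1 ⇒ Z

Ȟ^0(U;F) ≅ 0, Ȟ^1(U;F) ≅ Z/2, Ȟ^2(U;F) ≅ Z


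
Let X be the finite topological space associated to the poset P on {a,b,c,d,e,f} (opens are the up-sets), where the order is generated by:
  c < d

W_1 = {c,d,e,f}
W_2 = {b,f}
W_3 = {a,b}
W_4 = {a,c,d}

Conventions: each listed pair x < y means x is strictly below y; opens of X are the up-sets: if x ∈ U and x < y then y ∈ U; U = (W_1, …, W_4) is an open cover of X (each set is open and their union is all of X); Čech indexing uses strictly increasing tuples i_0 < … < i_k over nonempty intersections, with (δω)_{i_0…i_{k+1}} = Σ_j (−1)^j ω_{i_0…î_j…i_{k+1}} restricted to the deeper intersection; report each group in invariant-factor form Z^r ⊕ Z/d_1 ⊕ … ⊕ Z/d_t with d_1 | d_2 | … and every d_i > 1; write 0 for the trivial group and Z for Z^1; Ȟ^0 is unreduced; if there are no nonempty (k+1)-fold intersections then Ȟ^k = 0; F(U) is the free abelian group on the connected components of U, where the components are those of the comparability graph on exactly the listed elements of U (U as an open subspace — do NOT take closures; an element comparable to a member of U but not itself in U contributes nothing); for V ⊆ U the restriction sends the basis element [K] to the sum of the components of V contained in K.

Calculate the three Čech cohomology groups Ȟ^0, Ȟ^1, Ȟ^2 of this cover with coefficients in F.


nerve simplices:
  W12={f} W14={c,d} W23={b} W34={a}
components per intersection:
  W1: {c,d} {e} {f}
  W2: {b} {f}
  W3: {a} {b}
  W4: {a} {c,d}
  W12: {f}
  W14: {c,d}
  W23: {b}
  W34: {a}
C dims 9,4; δ0: rk 4, SNF 1^4
degree 0: 9−4−0 = 5 → Ȟ^0 ≅ Z^5
degree 1: 4−0−4 = 0 → Ȟ^1 ≅ 0
degree 2: 0−0−0 = 0 → Ȟ^2 ≅ 0

Ȟ^0 ≅ Z^5,  Ȟ^1 ≅ 0,  Ȟ^2 ≅ 0


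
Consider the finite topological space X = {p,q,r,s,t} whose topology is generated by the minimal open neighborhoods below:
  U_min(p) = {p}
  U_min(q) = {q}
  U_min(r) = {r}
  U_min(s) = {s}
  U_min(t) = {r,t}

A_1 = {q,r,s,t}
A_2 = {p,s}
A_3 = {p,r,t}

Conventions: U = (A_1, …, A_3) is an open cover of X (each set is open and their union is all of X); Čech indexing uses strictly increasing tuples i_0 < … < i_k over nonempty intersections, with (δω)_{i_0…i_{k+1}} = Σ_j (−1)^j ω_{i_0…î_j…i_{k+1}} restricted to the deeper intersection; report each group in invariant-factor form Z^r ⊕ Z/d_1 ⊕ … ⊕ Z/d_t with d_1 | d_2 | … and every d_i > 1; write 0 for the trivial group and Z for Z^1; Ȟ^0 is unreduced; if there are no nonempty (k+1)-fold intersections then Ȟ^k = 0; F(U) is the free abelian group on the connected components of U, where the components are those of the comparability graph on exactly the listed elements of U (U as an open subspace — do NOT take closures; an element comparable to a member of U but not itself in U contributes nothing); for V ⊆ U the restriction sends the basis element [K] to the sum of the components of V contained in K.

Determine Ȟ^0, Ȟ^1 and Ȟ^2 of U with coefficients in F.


Ȟ^0 = Z^4, Ȟ^1 = 0, Ȟ^2 = 0

intersection data:
  A12={s} A13={r,t} A23={p}
components per intersection:
  A1: {q} {r,t} {s}
  A2: {p} {s}
  A3: {p} {r,t}
  A12: {s}
  A13: {r,t}
  A23: {p}
C dims 7,3; δ0: rk 3, SNF 1^3
Ȟ^0 = (7 − 3) − 0 = 4, so Ȟ^0 ≅ Z^4
Ȟ^1 = (3 − 0) − 3 = 0, so Ȟ^1 ≅ 0
Ȟ^2 = (0 − 0) − 0 = 0, so Ȟ^2 ≅ 0


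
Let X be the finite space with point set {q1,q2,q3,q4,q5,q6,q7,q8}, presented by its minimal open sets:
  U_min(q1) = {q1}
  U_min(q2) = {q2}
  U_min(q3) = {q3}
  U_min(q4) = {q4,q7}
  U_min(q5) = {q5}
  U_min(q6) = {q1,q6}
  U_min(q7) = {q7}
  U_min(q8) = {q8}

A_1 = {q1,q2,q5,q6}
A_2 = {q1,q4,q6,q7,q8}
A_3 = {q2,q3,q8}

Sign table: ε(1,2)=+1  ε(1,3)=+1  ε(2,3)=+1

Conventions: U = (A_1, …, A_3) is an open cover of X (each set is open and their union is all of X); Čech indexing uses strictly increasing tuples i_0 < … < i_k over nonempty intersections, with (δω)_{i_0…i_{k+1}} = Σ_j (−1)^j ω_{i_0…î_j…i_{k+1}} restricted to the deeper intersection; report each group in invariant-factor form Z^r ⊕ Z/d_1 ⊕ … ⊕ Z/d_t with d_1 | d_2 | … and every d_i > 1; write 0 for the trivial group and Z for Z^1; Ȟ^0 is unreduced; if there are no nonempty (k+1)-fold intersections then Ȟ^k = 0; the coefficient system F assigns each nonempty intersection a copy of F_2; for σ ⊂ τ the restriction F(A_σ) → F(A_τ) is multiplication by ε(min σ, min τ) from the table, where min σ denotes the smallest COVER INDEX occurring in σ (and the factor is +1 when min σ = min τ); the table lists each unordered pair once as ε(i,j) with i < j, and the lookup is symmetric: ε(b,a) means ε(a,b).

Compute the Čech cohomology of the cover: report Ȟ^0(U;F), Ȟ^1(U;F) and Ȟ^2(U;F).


nonempty overlaps:
  A12={q1,q6} A13={q2} A23={q8}
C dims 3,3; δ0: rk_F2 2
degree 0: 3−2−0 = 1 → Ȟ^0 ≅ Z/2
degree 1: 3−0−2 = 1 → Ȟ^1 ≅ Z/2
degree 2: 0−0−0 = 0 → Ȟ^2 ≅ 0

Ȟ^0 ≅ Z/2,  Ȟ^1 ≅ Z/2,  Ȟ^2 ≅ 0


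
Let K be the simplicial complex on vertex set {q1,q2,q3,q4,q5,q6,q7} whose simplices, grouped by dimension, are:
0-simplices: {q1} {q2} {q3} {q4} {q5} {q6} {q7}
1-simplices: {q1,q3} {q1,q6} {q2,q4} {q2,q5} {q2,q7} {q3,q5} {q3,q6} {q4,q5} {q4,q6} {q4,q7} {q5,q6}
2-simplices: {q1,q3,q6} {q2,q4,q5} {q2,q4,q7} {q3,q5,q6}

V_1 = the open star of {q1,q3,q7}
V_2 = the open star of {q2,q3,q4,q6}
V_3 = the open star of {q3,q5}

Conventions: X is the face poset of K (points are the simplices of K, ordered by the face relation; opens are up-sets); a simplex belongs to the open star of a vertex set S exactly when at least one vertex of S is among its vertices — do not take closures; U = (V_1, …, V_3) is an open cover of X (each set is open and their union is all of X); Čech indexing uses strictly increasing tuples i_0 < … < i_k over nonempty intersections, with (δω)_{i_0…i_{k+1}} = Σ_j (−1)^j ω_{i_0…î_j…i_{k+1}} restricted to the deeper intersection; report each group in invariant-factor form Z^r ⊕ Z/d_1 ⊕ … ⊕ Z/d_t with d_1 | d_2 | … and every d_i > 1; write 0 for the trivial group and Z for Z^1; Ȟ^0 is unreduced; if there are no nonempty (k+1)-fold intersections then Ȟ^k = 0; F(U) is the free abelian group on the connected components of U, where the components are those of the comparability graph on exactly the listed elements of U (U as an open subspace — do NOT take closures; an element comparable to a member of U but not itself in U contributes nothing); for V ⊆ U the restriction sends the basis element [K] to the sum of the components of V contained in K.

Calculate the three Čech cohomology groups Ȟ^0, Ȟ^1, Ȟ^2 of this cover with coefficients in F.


nonempty overlaps:
  V1={{q1},{q3},{q7},{q1,q3},{q1,q6},{q2,q7},{q3,q5},{q3,q6},{q4,q7},{q1,q3,q6},{q2,q4,q7},{q3,q5,q6}} V2={{q2},{q3},{q4},{q6},{q1,q3},{q1,q6},{q2,q4},{q2,q5},{q2,q7},{q3,q5},{q3,q6},{q4,q5},{q4,q6},{q4,q7},{q5,q6},{q1,q3,q6},{q2,q4,q5},{q2,q4,q7},{q3,q5,q6}} V3={{q3},{q5},{q1,q3},{q2,q5},{q3,q5},{q3,q6},{q4,q5},{q5,q6},{q1,q3,q6},{q2,q4,q5},{q3,q5,q6}}
  V12={{q3},{q1,q3},{q1,q6},{q2,q7},{q3,q5},{q3,q6},{q4,q7},{q1,q3,q6},{q2,q4,q7},{q3,q5,q6}} V13={{q3},{q1,q3},{q3,q5},{q3,q6},{q1,q3,q6},{q3,q5,q6}} V23={{q3},{q1,q3},{q2,q5},{q3,q5},{q3,q6},{q4,q5},{q5,q6},{q1,q3,q6},{q2,q4,q5},{q3,q5,q6}}
  V123={{q3},{q1,q3},{q3,q5},{q3,q6},{q1,q3,q6},{q3,q5,q6}}
components per intersection:
  V1: {{q1},{q3},{q1,q3},{q1,q6},{q3,q5},{q3,q6},{q1,q3,q6},{q3,q5,q6}} {{q7},{q2,q7},{q4,q7},{q2,q4,q7}}
  V2: {{q2},{q3},{q4},{q6},{q1,q3},{q1,q6},{q2,q4},{q2,q5},{q2,q7},{q3,q5},{q3,q6},{q4,q5},{q4,q6},{q4,q7},{q5,q6},{q1,q3,q6},{q2,q4,q5},{q2,q4,q7},{q3,q5,q6}}
  V3: {{q3},{q5},{q1,q3},{q2,q5},{q3,q5},{q3,q6},{q4,q5},{q5,q6},{q1,q3,q6},{q2,q4,q5},{q3,q5,q6}}
  V12: {{q3},{q1,q3},{q1,q6},{q3,q5},{q3,q6},{q1,q3,q6},{q3,q5,q6}} {{q2,q7},{q4,q7},{q2,q4,q7}}
  V13: {{q3},{q1,q3},{q3,q5},{q3,q6},{q1,q3,q6},{q3,q5,q6}}
  V23: {{q3},{q1,q3},{q3,q5},{q3,q6},{q5,q6},{q1,q3,q6},{q3,q5,q6}} {{q2,q5},{q4,q5},{q2,q4,q5}}
  V123: {{q3},{q1,q3},{q3,q5},{q3,q6},{q1,q3,q6},{q3,q5,q6}}
C dims 4,5,1; δ0: rk 3, SNF 1^3; δ1: rk 1, SNF 1^1
degree 0: 4−3−0 = 1 → Ȟ^0 ≅ Z
degree 1: 5−1−3 = 1 → Ȟ^1 ≅ Z
degree 2: 1−0−1 = 0 → Ȟ^2 ≅ 0

Ȟ^0(U;F) ≅ Z,  Ȟ^1(U;F) ≅ Z,  Ȟ^2(U;F) ≅ 0


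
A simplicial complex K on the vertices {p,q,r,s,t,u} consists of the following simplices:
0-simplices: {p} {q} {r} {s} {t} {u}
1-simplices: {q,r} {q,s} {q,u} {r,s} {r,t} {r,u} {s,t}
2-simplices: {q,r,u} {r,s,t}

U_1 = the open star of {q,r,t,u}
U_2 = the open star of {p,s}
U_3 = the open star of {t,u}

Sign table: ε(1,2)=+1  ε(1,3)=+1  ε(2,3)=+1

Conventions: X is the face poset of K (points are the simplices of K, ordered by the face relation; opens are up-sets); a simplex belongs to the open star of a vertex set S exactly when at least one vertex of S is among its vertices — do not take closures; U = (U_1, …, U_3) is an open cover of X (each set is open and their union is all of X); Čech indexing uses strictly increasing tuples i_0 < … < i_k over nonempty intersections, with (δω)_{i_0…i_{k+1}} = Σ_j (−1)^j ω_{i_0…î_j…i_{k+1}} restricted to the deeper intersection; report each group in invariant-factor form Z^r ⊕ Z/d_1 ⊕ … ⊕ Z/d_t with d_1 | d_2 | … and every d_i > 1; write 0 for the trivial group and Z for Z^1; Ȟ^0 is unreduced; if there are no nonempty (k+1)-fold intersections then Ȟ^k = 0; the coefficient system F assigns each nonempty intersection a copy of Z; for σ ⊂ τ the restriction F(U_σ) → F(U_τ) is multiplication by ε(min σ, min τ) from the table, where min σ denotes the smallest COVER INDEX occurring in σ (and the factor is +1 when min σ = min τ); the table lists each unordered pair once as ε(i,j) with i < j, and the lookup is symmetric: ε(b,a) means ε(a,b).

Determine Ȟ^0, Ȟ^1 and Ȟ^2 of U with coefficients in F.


Ȟ^0(U;F) ≅ Z, Ȟ^1(U;F) ≅ 0 and Ȟ^2(U;F) ≅ 0

nonempty intersections:
  U1={{q},{r},{t},{u},{q,r},{q,s},{q,u},{r,s},{r,t},{r,u},{s,t},{q,r,u},{r,s,t}} U2={{p},{s},{q,s},{r,s},{s,t},{r,s,t}} U3={{t},{u},{q,u},{r,t},{r,u},{s,t},{q,r,u},{r,s,t}}
  U12={{q,s},{r,s},{s,t},{r,s,t}} U13={{t},{u},{q,u},{r,t},{r,u},{s,t},{q,r,u},{r,s,t}} U23={{s,t},{r,s,t}}
  U123={{s,t},{r,s,t}}
C dims 3,3,1; δ0: rk 2, SNF 1^2; δ1: rk 1, SNF 1^1
Ȟ^0: (3−2)−0=1 ⇒ Z
Ȟ^1: (3−1)−2=0 ⇒ 0
Ȟ^2: (1−0)−1=0 ⇒ 0


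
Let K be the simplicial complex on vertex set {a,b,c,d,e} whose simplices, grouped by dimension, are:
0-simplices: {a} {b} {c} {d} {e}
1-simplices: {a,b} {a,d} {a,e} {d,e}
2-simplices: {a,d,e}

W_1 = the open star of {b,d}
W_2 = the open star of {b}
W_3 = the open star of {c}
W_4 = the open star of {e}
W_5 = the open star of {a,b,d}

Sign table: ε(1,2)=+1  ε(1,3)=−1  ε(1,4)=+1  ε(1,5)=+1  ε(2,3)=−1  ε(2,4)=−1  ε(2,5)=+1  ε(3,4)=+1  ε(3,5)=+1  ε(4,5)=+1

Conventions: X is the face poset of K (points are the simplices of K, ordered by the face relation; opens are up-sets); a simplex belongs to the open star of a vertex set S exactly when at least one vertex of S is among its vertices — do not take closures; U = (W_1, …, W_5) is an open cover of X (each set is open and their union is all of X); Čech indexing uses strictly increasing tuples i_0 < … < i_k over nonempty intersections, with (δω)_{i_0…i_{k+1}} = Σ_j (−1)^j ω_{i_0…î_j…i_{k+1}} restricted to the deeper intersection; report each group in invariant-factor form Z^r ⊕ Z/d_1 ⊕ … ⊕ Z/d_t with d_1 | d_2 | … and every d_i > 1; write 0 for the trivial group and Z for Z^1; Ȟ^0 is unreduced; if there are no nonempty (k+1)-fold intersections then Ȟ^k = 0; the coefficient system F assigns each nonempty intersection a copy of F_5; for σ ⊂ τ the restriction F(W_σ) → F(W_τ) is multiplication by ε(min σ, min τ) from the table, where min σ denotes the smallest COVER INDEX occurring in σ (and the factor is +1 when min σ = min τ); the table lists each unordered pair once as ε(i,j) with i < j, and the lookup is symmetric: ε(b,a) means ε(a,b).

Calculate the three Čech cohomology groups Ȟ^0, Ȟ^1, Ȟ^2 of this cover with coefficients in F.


nerve of the cover:
  W1={{b},{d},{a,b},{a,d},{d,e},{a,d,e}} W2={{b},{a,b}} W3={{c}} W4={{e},{a,e},{d,e},{a,d,e}} W5={{a},{b},{d},{a,b},{a,d},{a,e},{d,e},{a,d,e}}
  W12={{b},{a,b}} W14={{d,e},{a,d,e}} W15={{b},{d},{a,b},{a,d},{d,e},{a,d,e}} W25={{b},{a,b}} W45={{a,e},{d,e},{a,d,e}}
  W125={{b},{a,b}} W145={{d,e},{a,d,e}}
C dims 5,5,2; δ0: rk_F5 3; δ1: rk_F5 2
Ȟ^0 = (5 − 3) − 0 = 2, so Ȟ^0 ≅ Z/5 ⊕ Z/5
Ȟ^1 = (5 − 2) − 3 = 0, so Ȟ^1 ≅ 0
Ȟ^2 = (2 − 0) − 2 = 0, so Ȟ^2 ≅ 0

Ȟ^0 ≅ Z/5 ⊕ Z/5, Ȟ^1 ≅ 0 and Ȟ^2 ≅ 0


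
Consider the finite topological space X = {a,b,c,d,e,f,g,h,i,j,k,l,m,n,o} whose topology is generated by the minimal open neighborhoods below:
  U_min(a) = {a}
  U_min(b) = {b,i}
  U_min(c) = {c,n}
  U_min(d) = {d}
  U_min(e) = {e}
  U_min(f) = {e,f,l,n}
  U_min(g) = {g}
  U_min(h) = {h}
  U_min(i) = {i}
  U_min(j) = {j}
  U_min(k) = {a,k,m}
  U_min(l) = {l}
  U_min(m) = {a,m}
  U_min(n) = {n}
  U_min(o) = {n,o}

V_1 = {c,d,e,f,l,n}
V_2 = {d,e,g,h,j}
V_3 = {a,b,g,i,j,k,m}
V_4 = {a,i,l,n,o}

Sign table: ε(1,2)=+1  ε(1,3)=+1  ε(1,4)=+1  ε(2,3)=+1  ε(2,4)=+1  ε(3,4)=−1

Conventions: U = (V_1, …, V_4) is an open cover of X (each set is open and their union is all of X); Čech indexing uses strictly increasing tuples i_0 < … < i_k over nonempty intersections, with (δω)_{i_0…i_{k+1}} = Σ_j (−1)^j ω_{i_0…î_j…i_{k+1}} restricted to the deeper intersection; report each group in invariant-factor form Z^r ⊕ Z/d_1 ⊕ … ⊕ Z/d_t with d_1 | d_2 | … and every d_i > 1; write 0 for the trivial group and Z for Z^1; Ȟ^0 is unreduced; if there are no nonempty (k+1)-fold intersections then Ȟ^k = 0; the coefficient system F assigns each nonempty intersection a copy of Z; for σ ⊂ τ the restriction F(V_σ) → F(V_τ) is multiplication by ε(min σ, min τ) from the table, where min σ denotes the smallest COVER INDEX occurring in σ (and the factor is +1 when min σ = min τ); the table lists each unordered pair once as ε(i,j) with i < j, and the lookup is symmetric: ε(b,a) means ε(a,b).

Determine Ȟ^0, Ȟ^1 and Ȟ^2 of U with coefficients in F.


nerve simplices:
  V12={d,e} V14={l,n} V23={g,j} V34={a,i}
C dims 4,4; δ0: rk 4, SNF 1^3·2
degree 0: 4−4−0 = 0 → Ȟ^0 ≅ 0
degree 1: 4−0−4 = 0 plus torsion [2] → Ȟ^1 ≅ Z/2
degree 2: 0−0−0 = 0 → Ȟ^2 ≅ 0

Ȟ^0 ≅ 0, Ȟ^1 ≅ Z/2 and Ȟ^2 ≅ 0


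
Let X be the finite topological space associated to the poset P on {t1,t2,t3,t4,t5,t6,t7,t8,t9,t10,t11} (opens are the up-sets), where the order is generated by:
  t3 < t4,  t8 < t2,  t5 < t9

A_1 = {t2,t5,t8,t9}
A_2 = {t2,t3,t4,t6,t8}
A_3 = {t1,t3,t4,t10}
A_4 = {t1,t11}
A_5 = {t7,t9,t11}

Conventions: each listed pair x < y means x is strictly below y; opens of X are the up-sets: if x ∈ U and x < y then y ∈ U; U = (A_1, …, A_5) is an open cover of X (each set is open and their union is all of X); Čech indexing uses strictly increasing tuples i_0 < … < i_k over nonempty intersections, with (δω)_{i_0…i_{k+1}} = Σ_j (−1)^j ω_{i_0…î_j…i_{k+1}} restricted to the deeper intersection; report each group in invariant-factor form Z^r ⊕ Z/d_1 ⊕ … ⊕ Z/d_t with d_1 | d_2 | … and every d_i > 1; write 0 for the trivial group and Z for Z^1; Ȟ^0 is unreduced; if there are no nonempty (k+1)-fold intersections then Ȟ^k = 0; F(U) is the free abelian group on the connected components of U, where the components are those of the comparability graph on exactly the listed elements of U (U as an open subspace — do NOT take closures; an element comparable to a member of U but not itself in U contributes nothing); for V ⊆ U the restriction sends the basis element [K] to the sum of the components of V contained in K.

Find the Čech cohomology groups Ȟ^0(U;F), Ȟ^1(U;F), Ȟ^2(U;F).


Ȟ^0(U;F) ≅ Z^8,  Ȟ^1(U;F) ≅ 0,  Ȟ^2(U;F) ≅ 0

nerve simplices:
  A12={t2,t8} A15={t9} A23={t3,t4} A34={t1} A45={t11}
components per intersection:
  A1: {t2,t8} {t5,t9}
  A2: {t2,t8} {t3,t4} {t6}
  A3: {t1} {t3,t4} {t10}
  A4: {t1} {t11}
  A5: {t7} {t9} {t11}
  A12: {t2,t8}
  A15: {t9}
  A23: {t3,t4}
  A34: {t1}
  A45: {t11}
C dims 13,5; δ0: rk 5, SNF 1^5
degree 0: 13−5−0 = 8 → Ȟ^0 ≅ Z^8
degree 1: 5−0−5 = 0 → Ȟ^1 ≅ 0
degree 2: 0−0−0 = 0 → Ȟ^2 ≅ 0


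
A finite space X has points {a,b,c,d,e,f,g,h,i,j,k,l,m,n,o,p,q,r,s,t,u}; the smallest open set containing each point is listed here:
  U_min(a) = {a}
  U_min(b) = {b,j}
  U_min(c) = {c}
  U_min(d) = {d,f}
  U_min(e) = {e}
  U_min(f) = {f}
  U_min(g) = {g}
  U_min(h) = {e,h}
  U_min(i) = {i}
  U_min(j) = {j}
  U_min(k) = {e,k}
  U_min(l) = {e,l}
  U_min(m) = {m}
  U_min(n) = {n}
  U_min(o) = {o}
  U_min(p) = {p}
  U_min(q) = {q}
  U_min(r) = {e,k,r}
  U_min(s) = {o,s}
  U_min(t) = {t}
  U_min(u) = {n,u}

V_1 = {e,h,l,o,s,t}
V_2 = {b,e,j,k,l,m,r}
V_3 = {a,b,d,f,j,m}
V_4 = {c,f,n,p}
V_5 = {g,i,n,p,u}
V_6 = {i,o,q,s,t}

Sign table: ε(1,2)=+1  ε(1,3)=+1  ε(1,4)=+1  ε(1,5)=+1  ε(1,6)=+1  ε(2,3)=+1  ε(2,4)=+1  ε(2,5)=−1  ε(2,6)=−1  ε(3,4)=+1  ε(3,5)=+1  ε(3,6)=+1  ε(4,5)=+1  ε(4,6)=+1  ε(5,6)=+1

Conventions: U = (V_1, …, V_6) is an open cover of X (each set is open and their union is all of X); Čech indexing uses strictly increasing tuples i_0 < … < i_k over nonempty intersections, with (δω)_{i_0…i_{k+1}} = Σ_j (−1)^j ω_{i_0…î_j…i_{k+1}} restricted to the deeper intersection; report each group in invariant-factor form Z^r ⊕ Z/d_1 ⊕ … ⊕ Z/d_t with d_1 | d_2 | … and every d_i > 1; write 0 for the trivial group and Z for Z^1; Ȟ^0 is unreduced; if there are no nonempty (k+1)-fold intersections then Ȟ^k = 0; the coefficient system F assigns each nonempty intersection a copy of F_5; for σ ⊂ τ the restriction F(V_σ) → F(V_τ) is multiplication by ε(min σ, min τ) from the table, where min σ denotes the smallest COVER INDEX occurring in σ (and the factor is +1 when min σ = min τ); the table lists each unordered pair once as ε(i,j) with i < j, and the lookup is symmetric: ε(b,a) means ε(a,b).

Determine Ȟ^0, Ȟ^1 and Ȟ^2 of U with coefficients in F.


cover nerve:
  V12={e,l} V16={o,s,t} V23={b,j,m} V34={f} V45={n,p} V56={i}
C dims 6,6; δ0: rk_F5 5
Ȟ^0: (6−5)−0=1 ⇒ Z/5
Ȟ^1: (6−0)−5=1 ⇒ Z/5
Ȟ^2: (0−0)−0=0 ⇒ 0

Ȟ^0(U;F) ≅ Z/5,  Ȟ^1(U;F) ≅ Z/5,  Ȟ^2(U;F) ≅ 0


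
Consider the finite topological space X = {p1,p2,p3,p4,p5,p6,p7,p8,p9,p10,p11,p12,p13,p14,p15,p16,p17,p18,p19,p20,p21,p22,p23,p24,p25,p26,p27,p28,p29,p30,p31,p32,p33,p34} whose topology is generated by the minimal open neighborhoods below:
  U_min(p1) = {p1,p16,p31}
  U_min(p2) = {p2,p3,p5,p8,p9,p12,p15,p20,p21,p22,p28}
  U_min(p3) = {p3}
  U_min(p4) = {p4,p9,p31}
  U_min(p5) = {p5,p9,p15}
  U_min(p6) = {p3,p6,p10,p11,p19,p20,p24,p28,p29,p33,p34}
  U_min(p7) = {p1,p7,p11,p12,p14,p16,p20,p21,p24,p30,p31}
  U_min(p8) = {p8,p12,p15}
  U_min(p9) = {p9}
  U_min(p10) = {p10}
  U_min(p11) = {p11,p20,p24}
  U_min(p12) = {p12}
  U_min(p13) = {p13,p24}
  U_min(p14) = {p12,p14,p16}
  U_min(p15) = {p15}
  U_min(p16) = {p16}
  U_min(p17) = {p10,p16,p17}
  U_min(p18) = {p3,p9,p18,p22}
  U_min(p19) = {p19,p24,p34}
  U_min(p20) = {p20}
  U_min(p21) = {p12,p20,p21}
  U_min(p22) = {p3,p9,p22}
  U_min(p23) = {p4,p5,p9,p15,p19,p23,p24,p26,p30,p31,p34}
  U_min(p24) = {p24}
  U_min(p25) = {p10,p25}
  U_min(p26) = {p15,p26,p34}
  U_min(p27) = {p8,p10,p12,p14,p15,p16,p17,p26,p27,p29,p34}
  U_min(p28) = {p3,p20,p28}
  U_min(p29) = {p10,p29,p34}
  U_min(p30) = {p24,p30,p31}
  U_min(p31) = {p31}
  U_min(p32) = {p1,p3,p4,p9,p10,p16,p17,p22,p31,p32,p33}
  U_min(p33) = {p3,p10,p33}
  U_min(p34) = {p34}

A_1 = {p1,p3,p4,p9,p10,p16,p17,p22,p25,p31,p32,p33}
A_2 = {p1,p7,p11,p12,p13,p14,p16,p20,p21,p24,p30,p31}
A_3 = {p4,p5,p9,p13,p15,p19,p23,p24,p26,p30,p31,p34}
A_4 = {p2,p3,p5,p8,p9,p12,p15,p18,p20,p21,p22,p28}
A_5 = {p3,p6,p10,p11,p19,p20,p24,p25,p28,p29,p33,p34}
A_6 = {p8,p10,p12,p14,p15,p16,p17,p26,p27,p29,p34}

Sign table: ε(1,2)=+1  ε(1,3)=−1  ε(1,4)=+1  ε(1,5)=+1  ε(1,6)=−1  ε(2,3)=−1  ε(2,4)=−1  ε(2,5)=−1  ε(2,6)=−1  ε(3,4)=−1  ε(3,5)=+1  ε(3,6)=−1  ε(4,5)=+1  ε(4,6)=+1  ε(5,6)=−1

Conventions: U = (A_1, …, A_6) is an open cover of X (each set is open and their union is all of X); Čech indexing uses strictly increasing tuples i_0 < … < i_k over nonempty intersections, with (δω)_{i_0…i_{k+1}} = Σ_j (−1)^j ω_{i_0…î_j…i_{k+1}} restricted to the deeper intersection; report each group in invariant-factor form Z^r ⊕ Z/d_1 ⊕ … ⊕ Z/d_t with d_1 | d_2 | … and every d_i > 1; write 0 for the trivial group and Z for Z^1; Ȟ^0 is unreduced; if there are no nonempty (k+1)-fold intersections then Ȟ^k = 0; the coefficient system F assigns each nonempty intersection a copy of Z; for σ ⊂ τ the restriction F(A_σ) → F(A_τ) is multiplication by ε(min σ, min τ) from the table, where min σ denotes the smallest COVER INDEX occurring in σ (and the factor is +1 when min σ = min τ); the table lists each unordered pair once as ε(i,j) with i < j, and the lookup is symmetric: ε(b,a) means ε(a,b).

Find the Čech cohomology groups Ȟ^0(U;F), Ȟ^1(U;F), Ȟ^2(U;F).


nerve simplices:
  A12={p1,p16,p31} A13={p4,p9,p31} A14={p3,p9,p22} A15={p3,p10,p25,p33} A16={p10,p16,p17} A23={p13,p24,p30,p31} A24={p12,p20,p21} A25={p11,p20,p24} A26={p12,p14,p16} A34={p5,p9,p15} A35={p19,p24,p34} A36={p15,p26,p34} A45={p3,p20,p28} A46={p8,p12,p15} A56={p10,p29,p34}
  A123={p31} A126={p16} A134={p9} A145={p3} A156={p10} A235={p24} A245={p20} A246={p12} A346={p15} A356={p34}
C dims 6,15,10; δ0: rk 6, SNF 1^5·2; δ1: rk 9, SNF 1^9
degree 0: 6−6−0 = 0 → Ȟ^0 ≅ 0
degree 1: 15−9−6 = 0 plus torsion [2] → Ȟ^1 ≅ Z/2
degree 2: 10−0−9 = 1 → Ȟ^2 ≅ Z

Ȟ^0(U;F) ≅ 0, Ȟ^1(U;F) ≅ Z/2, Ȟ^2(U;F) ≅ Z


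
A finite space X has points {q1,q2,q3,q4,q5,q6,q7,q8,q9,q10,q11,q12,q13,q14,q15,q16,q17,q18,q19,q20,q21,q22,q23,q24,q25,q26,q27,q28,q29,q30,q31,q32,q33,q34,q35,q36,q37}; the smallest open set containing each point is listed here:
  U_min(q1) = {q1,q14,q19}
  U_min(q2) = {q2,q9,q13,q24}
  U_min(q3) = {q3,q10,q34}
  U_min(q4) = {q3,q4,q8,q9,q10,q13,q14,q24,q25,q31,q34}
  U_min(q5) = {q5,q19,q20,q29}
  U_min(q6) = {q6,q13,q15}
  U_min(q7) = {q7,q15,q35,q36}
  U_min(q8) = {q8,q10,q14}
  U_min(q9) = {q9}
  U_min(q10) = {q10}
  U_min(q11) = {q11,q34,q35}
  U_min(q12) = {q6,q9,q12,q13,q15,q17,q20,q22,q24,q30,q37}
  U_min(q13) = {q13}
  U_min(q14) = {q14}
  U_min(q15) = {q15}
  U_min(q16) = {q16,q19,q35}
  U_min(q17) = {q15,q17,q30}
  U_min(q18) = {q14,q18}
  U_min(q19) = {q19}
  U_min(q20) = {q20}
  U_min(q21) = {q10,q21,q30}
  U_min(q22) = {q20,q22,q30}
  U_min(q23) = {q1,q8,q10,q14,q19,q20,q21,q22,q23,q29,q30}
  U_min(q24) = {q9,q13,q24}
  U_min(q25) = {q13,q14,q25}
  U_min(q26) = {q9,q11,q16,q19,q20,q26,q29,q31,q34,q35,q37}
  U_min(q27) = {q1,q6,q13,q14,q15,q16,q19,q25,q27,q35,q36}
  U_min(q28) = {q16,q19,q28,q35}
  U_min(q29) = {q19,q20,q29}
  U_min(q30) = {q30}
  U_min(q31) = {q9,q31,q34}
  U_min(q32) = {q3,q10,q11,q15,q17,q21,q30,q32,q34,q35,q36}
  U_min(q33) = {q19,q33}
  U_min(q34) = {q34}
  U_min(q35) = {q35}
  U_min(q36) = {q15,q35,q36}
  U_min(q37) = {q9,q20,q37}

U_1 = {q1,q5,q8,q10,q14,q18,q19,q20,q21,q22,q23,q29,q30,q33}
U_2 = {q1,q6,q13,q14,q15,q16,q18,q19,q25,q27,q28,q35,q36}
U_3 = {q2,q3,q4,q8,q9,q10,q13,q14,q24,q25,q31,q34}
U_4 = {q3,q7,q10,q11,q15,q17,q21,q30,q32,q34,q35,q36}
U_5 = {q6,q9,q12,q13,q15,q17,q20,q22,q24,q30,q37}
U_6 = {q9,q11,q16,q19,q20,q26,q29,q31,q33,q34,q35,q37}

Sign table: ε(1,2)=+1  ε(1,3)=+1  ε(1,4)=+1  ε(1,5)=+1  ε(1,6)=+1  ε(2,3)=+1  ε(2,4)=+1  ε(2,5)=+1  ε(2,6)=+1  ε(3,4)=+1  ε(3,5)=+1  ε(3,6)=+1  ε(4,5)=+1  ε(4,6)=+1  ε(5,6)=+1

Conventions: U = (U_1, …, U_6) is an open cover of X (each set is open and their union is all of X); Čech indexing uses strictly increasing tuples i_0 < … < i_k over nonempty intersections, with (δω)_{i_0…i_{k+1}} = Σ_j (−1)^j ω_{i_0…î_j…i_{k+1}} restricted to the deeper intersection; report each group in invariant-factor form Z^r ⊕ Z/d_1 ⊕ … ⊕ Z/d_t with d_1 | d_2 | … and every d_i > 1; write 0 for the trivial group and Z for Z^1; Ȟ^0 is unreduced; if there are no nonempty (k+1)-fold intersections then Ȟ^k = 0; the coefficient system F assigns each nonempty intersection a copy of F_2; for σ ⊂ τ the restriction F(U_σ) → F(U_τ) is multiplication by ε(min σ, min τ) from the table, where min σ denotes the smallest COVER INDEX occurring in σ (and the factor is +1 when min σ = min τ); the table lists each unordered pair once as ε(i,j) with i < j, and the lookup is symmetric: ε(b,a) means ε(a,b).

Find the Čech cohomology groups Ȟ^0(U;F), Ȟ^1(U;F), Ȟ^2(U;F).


nerve simplices:
  U12={q1,q14,q18,q19} U13={q8,q10,q14} U14={q10,q21,q30} U15={q20,q22,q30} U16={q19,q20,q29,q33} U23={q13,q14,q25} U24={q15,q35,q36} U25={q6,q13,q15} U26={q16,q19,q35} U34={q3,q10,q34} U35={q9,q13,q24} U36={q9,q31,q34} U45={q15,q17,q30} U46={q11,q34,q35} U56={q9,q20,q37}
  U123={q14} U126={q19} U134={q10} U145={q30} U156={q20} U235={q13} U245={q15} U246={q35} U346={q34} U356={q9}
C dims 6,15,10; δ0: rk_F2 5; δ1: rk_F2 9
degree 0: 6−5−0 = 1 → Ȟ^0 ≅ Z/2
degree 1: 15−9−5 = 1 → Ȟ^1 ≅ Z/2
degree 2: 10−0−9 = 1 → Ȟ^2 ≅ Z/2

Ȟ^0 ≅ Z/2,  Ȟ^1 ≅ Z/2,  Ȟ^2 ≅ Z/2
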